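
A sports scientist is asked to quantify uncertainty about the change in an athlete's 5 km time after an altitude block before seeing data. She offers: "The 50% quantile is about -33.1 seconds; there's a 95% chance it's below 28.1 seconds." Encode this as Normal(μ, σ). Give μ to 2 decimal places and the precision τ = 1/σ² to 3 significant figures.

μ = -33.10, τ = 0.000722

The p-quantile of Normal(μ,σ) is μ + z_p·σ, with z_{0.5} = 0 and z_{0.95} = 1.645.
Eliminate σ: μ = (z₂·x₁ − z₁·x₂)/(z₂ − z₁) = (1.645·-33.1 − (0)·28.1)/1.645 = -33.10.
Then σ = (x₂ − x₁)/(z₂ − z₁) = (28.1 − -33.1)/1.645 = 37.21.
Precision τ = 1/σ² = 1/37.21² = 0.000722.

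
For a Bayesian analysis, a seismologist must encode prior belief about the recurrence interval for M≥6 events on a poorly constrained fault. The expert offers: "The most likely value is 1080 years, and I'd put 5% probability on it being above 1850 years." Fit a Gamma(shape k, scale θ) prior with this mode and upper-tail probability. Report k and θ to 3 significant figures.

Gamma(k,θ) with k>1 has mode (k−1)θ, so θ = 1080/(k−1).
Need P(X < 1850) = 0.95 with θ tied to k this way. Start at k = 2, θ = 1080: P(X<1850) ≈ 0.511.
Too low — raise k to concentrate. Iterating converges to k ≈ 10.6.
Then θ = 1080/(10.6−1) ≈ 112.

k ≈ 10.6, θ ≈ 112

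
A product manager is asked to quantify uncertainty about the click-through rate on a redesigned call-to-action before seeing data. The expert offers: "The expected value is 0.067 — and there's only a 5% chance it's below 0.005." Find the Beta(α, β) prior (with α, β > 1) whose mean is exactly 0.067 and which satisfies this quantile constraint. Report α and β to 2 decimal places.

α ≈ 1.14, β ≈ 15.93

With mean 0.067 fixed, write α = 0.067s, β = 0.933s where s = α+β.
Need P(θ < 0.005) = 0.05 under Beta(0.067s, 0.933s). Normal approximation: (q−m)/√(m(1−m)/s) ≈ z_{0.05} = -1.64, so s ≈ 0.067·0.933·(-1.64)²/(0.005−0.067)² = 44.0.
At s = 44.0: P(θ<0.005) ≈ 0.002. Adjusting to match 0.05 gives s ≈ 17.07.
So α = 0.067·17.07 ≈ 1.14, β = 0.933·17.07 ≈ 15.93.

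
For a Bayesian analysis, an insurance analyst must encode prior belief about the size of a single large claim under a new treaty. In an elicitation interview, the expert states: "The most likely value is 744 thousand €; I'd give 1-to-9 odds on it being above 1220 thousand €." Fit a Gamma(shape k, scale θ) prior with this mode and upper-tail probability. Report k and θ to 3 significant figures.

k ≈ 8.71, θ ≈ 96.5

Gamma(k,θ) with k>1 has mode (k−1)θ, so θ = 744/(k−1).
Need P(X < 1220) = 0.9 with θ tied to k this way. Start at k = 2, θ = 744: P(X<1220) ≈ 0.488.
Too low — raise k to concentrate. Iterating converges to k ≈ 8.71.
Then θ = 744/(8.71−1) ≈ 96.5.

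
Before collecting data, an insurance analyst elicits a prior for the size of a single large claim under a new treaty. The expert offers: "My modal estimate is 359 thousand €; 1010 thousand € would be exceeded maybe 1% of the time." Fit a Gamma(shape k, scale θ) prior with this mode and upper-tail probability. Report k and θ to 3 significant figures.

k ≈ 5.27, θ ≈ 84

Gamma(k,θ) with k>1 has mode (k−1)θ, so θ = 359/(k−1).
Need P(X < 1010) = 0.99 with θ tied to k this way. Start at k = 2, θ = 359: P(X<1010) ≈ 0.771.
Too low — raise k to concentrate. Iterating converges to k ≈ 5.27.
Then θ = 359/(5.27−1) ≈ 84.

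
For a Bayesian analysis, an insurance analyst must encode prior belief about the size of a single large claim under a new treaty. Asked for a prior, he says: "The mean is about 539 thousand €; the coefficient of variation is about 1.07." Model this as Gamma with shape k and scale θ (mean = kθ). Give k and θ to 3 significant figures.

k ≈ 0.873, θ ≈ 617

For Gamma(k, scale θ): mean = kθ, variance = kθ², so CV = 1/√k.
CV = 1.07, hence k = 1/CV² = 0.873.
Then θ = mean/k = 539/0.873 = 617.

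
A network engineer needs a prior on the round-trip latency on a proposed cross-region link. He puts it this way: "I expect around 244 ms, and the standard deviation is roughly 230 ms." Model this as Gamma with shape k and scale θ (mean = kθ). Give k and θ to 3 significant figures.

For Gamma(k, scale θ): mean = kθ, variance = kθ², so CV = 1/√k.
CV = SD/mean = 230/244 = 0.9426, hence k = 1/CV² = 1.13.
Then θ = mean/k = 244/1.13 = 217.

k ≈ 1.13, θ ≈ 217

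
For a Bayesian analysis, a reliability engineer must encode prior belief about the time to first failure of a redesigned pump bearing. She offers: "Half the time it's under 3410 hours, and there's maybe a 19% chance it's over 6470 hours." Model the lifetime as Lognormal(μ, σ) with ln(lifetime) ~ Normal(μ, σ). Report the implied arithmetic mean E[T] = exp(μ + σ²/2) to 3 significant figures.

E[T] ≈ 4450 hours

If T ~ Lognormal(μ,σ) then ln T ~ Normal(μ,σ), so the p-quantile of ln T is μ + z_p·σ.
ln(3410) = 8.134 and ln(6470) = 8.775; z_{0.5} = 0, z_{0.81} = 0.8779.
σ = (8.775 − 8.134)/(0.8779 − (0)) = 0.730.
μ = 8.134 − (0)·0.730 = 8.134.
E[T] = exp(μ + σ²/2) = exp(8.134 + 0.2661) = 4450 hours.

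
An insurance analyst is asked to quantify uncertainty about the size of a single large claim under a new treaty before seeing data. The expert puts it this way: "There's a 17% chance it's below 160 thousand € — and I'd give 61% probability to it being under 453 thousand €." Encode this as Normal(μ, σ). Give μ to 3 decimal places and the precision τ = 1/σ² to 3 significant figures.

μ = 386.651, τ = 1.77e-05

The p-quantile of Normal(μ,σ) is μ + z_p·σ, with z_{0.17} = -0.9542 and z_{0.61} = 0.2793.
Eliminate σ: μ = (z₂·x₁ − z₁·x₂)/(z₂ − z₁) = (0.2793·160 − (-0.9542)·453)/1.233 = 386.651.
Then σ = (x₂ − x₁)/(z₂ − z₁) = (453 − 160)/1.233 = 237.538.
Precision τ = 1/σ² = 1/237.5² = 1.77e-05.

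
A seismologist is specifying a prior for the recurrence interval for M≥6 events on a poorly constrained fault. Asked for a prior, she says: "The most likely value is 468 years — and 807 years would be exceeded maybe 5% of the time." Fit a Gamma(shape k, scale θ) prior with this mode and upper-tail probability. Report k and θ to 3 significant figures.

Gamma(k,θ) with k>1 has mode (k−1)θ, so θ = 468/(k−1).
Need P(X < 807) = 0.95 with θ tied to k this way. Start at k = 2, θ = 468: P(X<807) ≈ 0.514.
Too low — raise k to concentrate. Iterating converges to k ≈ 10.4.
Then θ = 468/(10.4−1) ≈ 49.8.

k ≈ 10.4, θ ≈ 49.8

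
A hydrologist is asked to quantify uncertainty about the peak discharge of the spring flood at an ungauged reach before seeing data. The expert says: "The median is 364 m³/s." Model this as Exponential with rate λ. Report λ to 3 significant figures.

Exponential median = ln 2 / λ, so λ = ln 2 / 364.0 = 0.0019.

λ ≈ 0.0019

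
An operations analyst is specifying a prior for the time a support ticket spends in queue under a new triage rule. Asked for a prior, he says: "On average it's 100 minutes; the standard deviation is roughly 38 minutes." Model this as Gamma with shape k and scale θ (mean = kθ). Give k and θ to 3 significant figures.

k ≈ 6.93, θ ≈ 14.4

For Gamma(k, scale θ): mean = kθ, variance = kθ², so CV = 1/√k.
CV = SD/mean = 38/100 = 0.38, hence k = 1/CV² = 6.93.
Then θ = mean/k = 100/6.93 = 14.4.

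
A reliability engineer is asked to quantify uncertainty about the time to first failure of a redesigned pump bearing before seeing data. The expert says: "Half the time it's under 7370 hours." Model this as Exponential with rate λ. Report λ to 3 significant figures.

λ ≈ 9.4e-05

Exponential median = ln 2 / λ, so λ = ln 2 / 7370.0 = 9.4e-05.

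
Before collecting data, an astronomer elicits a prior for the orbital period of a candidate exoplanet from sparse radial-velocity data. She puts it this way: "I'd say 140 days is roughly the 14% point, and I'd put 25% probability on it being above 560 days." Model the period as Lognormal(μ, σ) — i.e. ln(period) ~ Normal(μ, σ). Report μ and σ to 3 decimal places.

If T ~ Lognormal(μ,σ) then ln T ~ Normal(μ,σ), so the p-quantile of ln T is μ + z_p·σ.
ln(140) = 4.942 and ln(560) = 6.328; z_{0.14} = -1.08, z_{0.75} = 0.6745.
σ = (6.328 − 4.942)/(0.6745 − (-1.08)) = 0.790.
μ = 4.942 − (-1.08)·0.790 = 5.795.

μ ≈ 5.795, σ ≈ 0.790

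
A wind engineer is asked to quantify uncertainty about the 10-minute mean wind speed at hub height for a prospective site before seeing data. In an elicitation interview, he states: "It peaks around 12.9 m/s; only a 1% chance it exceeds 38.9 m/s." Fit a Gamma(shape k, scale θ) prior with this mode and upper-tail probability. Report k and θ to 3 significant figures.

Gamma(k,θ) with k>1 has mode (k−1)θ, so θ = 12.9/(k−1).
Need P(X < 38.9) = 0.99 with θ tied to k this way. Start at k = 2, θ = 12.9: P(X<38.9) ≈ 0.803.
Too low — raise k to concentrate. Iterating converges to k ≈ 4.69.
Then θ = 12.9/(4.69−1) ≈ 3.5.

k ≈ 4.69, θ ≈ 3.5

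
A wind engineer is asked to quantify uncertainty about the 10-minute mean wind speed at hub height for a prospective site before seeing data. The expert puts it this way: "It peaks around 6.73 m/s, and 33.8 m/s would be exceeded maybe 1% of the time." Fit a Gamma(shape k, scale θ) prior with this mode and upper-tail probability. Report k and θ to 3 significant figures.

Gamma(k,θ) with k>1 has mode (k−1)θ, so θ = 6.73/(k−1).
Need P(X < 33.8) = 0.99 with θ tied to k this way. Start at k = 2, θ = 6.73: P(X<33.8) ≈ 0.960.
Too low — raise k to concentrate. Iterating converges to k ≈ 2.5.
Then θ = 6.73/(2.5−1) ≈ 4.48.

k ≈ 2.5, θ ≈ 4.48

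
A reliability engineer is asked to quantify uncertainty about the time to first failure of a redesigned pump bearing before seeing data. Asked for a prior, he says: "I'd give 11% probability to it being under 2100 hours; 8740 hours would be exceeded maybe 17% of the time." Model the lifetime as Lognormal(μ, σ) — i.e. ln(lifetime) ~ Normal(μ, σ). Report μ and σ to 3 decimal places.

μ ≈ 8.452, σ ≈ 0.654

If T ~ Lognormal(μ,σ) then ln T ~ Normal(μ,σ), so the p-quantile of ln T is μ + z_p·σ.
ln(2100) = 7.65 and ln(8740) = 9.076; z_{0.11} = -1.227, z_{0.83} = 0.9542.
σ = (9.076 − 7.65)/(0.9542 − (-1.227)) = 0.654.
μ = 7.65 − (-1.227)·0.654 = 8.452.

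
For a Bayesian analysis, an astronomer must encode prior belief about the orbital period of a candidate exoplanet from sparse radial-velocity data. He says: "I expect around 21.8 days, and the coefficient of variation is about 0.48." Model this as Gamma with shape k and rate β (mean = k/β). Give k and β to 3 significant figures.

For Gamma(k, rate β): mean = k/β, variance = k/β², so CV = 1/√k.
CV = 0.48, hence k = 1/CV² = 4.34.
Then β = k/mean = 4.34/21.8 = 0.199.

k ≈ 4.34, β ≈ 0.199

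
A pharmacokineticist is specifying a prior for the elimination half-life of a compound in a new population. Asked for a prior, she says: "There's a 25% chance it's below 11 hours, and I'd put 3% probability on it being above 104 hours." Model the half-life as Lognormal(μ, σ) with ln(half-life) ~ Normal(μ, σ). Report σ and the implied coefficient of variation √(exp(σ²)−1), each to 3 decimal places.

If T ~ Lognormal(μ,σ) then ln T ~ Normal(μ,σ), so the p-quantile of ln T is μ + z_p·σ.
ln(11) = 2.398 and ln(104) = 4.644; z_{0.25} = -0.6745, z_{0.97} = 1.881.
σ = (4.644 − 2.398)/(1.881 − (-0.6745)) = 0.879.
μ = 2.398 − (-0.6745)·0.879 = 2.991.
CV = √(exp(σ²)−1) = √(exp(0.7729)−1) = 1.080.

σ ≈ 0.879, CV ≈ 1.080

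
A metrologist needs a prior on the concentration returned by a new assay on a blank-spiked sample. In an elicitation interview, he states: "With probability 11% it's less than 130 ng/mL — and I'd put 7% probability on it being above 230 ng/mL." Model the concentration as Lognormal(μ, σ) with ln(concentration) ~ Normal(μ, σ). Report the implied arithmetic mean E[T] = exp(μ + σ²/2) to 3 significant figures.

If T ~ Lognormal(μ,σ) then ln T ~ Normal(μ,σ), so the p-quantile of ln T is μ + z_p·σ.
ln(130) = 4.868 and ln(230) = 5.438; z_{0.11} = -1.227, z_{0.93} = 1.476.
σ = (5.438 − 4.868)/(1.476 − (-1.227)) = 0.211.
μ = 4.868 − (-1.227)·0.211 = 5.126.
E[T] = exp(μ + σ²/2) = exp(5.126 + 0.0223) = 172 ng/mL.

E[T] ≈ 172 ng/mL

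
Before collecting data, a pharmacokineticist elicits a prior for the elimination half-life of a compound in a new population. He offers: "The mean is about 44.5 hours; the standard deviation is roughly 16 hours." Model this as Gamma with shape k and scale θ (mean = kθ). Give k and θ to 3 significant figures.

For Gamma(k, scale θ): mean = kθ, variance = kθ², so CV = 1/√k.
CV = SD/mean = 16/44.5 = 0.3596, hence k = 1/CV² = 7.74.
Then θ = mean/k = 44.5/7.74 = 5.75.

k ≈ 7.74, θ ≈ 5.75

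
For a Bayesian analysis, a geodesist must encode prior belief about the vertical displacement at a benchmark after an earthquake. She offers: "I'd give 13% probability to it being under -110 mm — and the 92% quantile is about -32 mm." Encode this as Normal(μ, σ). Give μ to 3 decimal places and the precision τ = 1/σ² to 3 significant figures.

μ = -75.293, τ = 0.00105

The p-quantile of Normal(μ,σ) is μ + z_p·σ, with z_{0.13} = -1.126 and z_{0.92} = 1.405.
Eliminate σ: μ = (z₂·x₁ − z₁·x₂)/(z₂ − z₁) = (1.405·-110 − (-1.126)·-32)/2.531 = -75.293.
Then σ = (x₂ − x₁)/(z₂ − z₁) = (-32 − -110)/2.531 = 30.812.
Precision τ = 1/σ² = 1/30.81² = 0.00105.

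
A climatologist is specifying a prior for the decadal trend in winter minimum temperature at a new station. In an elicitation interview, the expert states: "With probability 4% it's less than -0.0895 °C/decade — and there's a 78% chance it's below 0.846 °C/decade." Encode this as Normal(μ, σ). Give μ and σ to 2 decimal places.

The p-quantile of Normal(μ,σ) is μ + z_p·σ, with z_{0.04} = -1.751 and z_{0.78} = 0.7722.
Eliminate σ: μ = (z₂·x₁ − z₁·x₂)/(z₂ − z₁) = (0.7722·-0.0895 − (-1.751)·0.846)/2.523 = 0.56.
Then σ = (x₂ − x₁)/(z₂ − z₁) = (0.846 − -0.0895)/2.523 = 0.37.

μ = 0.56, σ = 0.37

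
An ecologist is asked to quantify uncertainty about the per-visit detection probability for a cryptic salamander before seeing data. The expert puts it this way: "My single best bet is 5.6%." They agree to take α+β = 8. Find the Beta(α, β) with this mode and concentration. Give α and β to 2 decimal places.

α = 1.34, β = 6.66

For α,β > 1 the Beta mode is (α−1)/(α+β−2). With α+β = 8, the mode is (α−1)/6.
Set (α−1)/6 = 0.056 → α = 1 + 0.056·6 = 1.34.
β = 8 − α = 6.66.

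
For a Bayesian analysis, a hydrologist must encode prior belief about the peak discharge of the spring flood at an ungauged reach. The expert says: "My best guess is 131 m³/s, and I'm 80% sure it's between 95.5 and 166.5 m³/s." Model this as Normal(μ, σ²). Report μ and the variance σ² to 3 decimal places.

A symmetric 80% interval runs μ ± z·σ with z = 1.282.
Half-width = 35.5, so σ = 35.5/1.282 = 27.7008 and σ² = 767.334.
μ is the stated best guess, 131.000.

μ = 131.000, σ² = 767.334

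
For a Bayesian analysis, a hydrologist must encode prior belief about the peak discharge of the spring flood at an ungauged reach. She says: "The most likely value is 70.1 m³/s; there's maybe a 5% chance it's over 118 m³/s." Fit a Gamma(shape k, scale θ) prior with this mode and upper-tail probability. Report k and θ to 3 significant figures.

k ≈ 11.3, θ ≈ 6.81

Gamma(k,θ) with k>1 has mode (k−1)θ, so θ = 70.1/(k−1).
Need P(X < 118) = 0.95 with θ tied to k this way. Start at k = 2, θ = 70.1: P(X<118) ≈ 0.502.
Too low — raise k to concentrate. Iterating converges to k ≈ 11.3.
Then θ = 70.1/(11.3−1) ≈ 6.81.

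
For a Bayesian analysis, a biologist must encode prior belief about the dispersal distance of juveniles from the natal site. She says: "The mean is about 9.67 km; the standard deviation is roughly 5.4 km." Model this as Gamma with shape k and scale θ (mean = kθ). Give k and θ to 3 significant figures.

k ≈ 3.21, θ ≈ 3.02

For Gamma(k, scale θ): mean = kθ, variance = kθ², so CV = 1/√k.
CV = SD/mean = 5.4/9.67 = 0.5584, hence k = 1/CV² = 3.21.
Then θ = mean/k = 9.67/3.21 = 3.02.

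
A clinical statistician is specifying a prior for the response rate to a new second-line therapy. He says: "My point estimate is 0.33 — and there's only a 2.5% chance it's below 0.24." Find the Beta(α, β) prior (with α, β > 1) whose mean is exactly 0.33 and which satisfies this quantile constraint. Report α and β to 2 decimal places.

α ≈ 31.65, β ≈ 64.27

With mean 0.33 fixed, write α = 0.33s, β = 0.67s where s = α+β.
Need P(θ < 0.24) = 0.025 under Beta(0.33s, 0.67s). Normal approximation: (q−m)/√(m(1−m)/s) ≈ z_{0.025} = -1.96, so s ≈ 0.33·0.67·(-1.96)²/(0.24−0.33)² = 104.9.
At s = 104.9: P(θ<0.24) ≈ 0.020. Adjusting to match 0.025 gives s ≈ 95.92.
So α = 0.33·95.92 ≈ 31.65, β = 0.67·95.92 ≈ 64.27.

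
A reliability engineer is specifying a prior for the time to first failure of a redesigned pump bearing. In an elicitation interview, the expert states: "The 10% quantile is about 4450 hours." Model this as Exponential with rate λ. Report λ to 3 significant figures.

P(T < 4450.0) = 1 − e^(−λ·4450.0) = 0.1, so λ = −ln(1−0.1)/4450.0 = −ln(0.9)/4450.0 = 2.37e-05.

λ ≈ 2.37e-05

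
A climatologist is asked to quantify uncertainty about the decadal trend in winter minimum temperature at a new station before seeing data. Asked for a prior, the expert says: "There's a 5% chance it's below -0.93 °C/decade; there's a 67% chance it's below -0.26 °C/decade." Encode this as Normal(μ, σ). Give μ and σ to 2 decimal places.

The p-quantile of Normal(μ,σ) is μ + z_p·σ, with z_{0.05} = -1.645 and z_{0.67} = 0.4399.
Eliminate σ: μ = (z₂·x₁ − z₁·x₂)/(z₂ − z₁) = (0.4399·-0.93 − (-1.645)·-0.26)/2.085 = -0.40.
Then σ = (x₂ − x₁)/(z₂ − z₁) = (-0.26 − -0.93)/2.085 = 0.32.

μ = -0.40, σ = 0.32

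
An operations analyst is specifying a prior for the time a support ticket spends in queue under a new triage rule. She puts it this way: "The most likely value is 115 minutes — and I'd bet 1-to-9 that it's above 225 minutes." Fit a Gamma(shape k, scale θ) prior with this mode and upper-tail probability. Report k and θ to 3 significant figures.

Gamma(k,θ) with k>1 has mode (k−1)θ, so θ = 115/(k−1).
Need P(X < 225) = 0.9 with θ tied to k this way. Start at k = 2, θ = 115: P(X<225) ≈ 0.582.
Too low — raise k to concentrate. Iterating converges to k ≈ 5.25.
Then θ = 115/(5.25−1) ≈ 27.

k ≈ 5.25, θ ≈ 27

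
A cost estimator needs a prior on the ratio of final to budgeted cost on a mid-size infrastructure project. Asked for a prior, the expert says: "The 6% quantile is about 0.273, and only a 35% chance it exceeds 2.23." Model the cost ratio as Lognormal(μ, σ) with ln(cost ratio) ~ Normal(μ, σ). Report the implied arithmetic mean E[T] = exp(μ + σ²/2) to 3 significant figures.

E[T] ≈ 2.64

If T ~ Lognormal(μ,σ) then ln T ~ Normal(μ,σ), so the p-quantile of ln T is μ + z_p·σ.
ln(0.273) = -1.298 and ln(2.23) = 0.802; z_{0.06} = -1.555, z_{0.65} = 0.3853.
σ = (0.802 − -1.298)/(0.3853 − (-1.555)) = 1.083.
μ = -1.298 − (-1.555)·1.083 = 0.385.
E[T] = exp(μ + σ²/2) = exp(0.385 + 0.5860) = 2.64.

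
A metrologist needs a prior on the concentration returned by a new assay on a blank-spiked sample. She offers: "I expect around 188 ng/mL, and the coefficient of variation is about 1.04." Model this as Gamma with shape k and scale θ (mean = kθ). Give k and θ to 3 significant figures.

For Gamma(k, scale θ): mean = kθ, variance = kθ², so CV = 1/√k.
CV = 1.04, hence k = 1/CV² = 0.925.
Then θ = mean/k = 188/0.925 = 203.

k ≈ 0.925, θ ≈ 203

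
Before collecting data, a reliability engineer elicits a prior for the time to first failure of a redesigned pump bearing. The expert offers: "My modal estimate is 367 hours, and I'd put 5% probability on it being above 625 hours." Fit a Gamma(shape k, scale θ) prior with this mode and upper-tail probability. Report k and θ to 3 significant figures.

Gamma(k,θ) with k>1 has mode (k−1)θ, so θ = 367/(k−1).
Need P(X < 625) = 0.95 with θ tied to k this way. Start at k = 2, θ = 367: P(X<625) ≈ 0.508.
Too low — raise k to concentrate. Iterating converges to k ≈ 10.8.
Then θ = 367/(10.8−1) ≈ 37.3.

k ≈ 10.8, θ ≈ 37.3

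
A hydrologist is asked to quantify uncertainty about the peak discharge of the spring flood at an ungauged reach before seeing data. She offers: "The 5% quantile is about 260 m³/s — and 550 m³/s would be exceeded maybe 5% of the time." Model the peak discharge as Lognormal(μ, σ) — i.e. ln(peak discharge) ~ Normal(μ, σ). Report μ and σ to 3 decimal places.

μ ≈ 5.935, σ ≈ 0.228

If T ~ Lognormal(μ,σ) then ln T ~ Normal(μ,σ), so the p-quantile of ln T is μ + z_p·σ.
ln(260) = 5.561 and ln(550) = 6.31; z_{0.05} = -1.645, z_{0.95} = 1.645.
σ = (6.31 − 5.561)/(1.645 − (-1.645)) = 0.228.
μ = 5.561 − (-1.645)·0.228 = 5.935.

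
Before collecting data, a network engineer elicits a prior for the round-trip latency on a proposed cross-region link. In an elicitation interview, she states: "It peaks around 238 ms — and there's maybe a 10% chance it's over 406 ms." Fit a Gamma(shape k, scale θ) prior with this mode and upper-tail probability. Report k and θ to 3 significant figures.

Gamma(k,θ) with k>1 has mode (k−1)θ, so θ = 238/(k−1).
Need P(X < 406) = 0.9 with θ tied to k this way. Start at k = 2, θ = 238: P(X<406) ≈ 0.509.
Too low — raise k to concentrate. Iterating converges to k ≈ 7.64.
Then θ = 238/(7.64−1) ≈ 35.8.

k ≈ 7.64, θ ≈ 35.8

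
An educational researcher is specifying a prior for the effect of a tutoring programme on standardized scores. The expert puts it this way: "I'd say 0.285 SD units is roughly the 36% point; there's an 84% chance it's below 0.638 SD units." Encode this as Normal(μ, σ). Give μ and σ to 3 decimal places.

For Normal(μ,σ), the p-quantile is μ + z_p·σ. Here z_{0.36} = -0.3585, z_{0.84} = 0.9945.
So 0.285 = μ − 0.3585σ and 0.638 = μ + 0.9945σ.
Subtracting: σ = (0.638 − 0.285)/(0.9945 − (-0.3585)) = 0.261.
Then μ = 0.285 − (-0.3585)·0.261 = 0.379.

μ = 0.379, σ = 0.261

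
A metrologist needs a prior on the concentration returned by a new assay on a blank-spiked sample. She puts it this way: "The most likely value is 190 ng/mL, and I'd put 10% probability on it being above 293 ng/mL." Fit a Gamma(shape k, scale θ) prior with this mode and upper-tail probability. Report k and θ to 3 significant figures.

Gamma(k,θ) with k>1 has mode (k−1)θ, so θ = 190/(k−1).
Need P(X < 293) = 0.9 with θ tied to k this way. Start at k = 2, θ = 190: P(X<293) ≈ 0.456.
Too low — raise k to concentrate. Iterating converges to k ≈ 11.
Then θ = 190/(11−1) ≈ 19.1.

k ≈ 11, θ ≈ 19.1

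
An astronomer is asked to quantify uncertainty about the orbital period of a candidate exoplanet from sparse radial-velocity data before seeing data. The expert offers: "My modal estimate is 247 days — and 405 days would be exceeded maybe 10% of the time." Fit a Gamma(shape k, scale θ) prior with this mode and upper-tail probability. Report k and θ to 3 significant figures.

k ≈ 8.71, θ ≈ 32

Gamma(k,θ) with k>1 has mode (k−1)θ, so θ = 247/(k−1).
Need P(X < 405) = 0.9 with θ tied to k this way. Start at k = 2, θ = 247: P(X<405) ≈ 0.488.
Too low — raise k to concentrate. Iterating converges to k ≈ 8.71.
Then θ = 247/(8.71−1) ≈ 32.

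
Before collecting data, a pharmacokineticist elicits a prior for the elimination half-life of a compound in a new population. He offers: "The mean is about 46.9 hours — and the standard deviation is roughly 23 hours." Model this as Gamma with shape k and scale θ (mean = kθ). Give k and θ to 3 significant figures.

k ≈ 4.16, θ ≈ 11.3

For Gamma(k, scale θ): mean = kθ, variance = kθ², so CV = 1/√k.
CV = SD/mean = 23/46.9 = 0.4904, hence k = 1/CV² = 4.16.
Then θ = mean/k = 46.9/4.16 = 11.3.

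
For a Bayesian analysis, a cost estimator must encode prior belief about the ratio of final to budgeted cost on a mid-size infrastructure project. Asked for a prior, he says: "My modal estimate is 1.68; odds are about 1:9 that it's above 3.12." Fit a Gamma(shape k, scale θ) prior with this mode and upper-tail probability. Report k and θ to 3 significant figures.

k ≈ 5.98, θ ≈ 0.337

Gamma(k,θ) with k>1 has mode (k−1)θ, so θ = 1.68/(k−1).
Need P(X < 3.12) = 0.9 with θ tied to k this way. Start at k = 2, θ = 1.68: P(X<3.12) ≈ 0.554.
Too low — raise k to concentrate. Iterating converges to k ≈ 5.98.
Then θ = 1.68/(5.98−1) ≈ 0.337.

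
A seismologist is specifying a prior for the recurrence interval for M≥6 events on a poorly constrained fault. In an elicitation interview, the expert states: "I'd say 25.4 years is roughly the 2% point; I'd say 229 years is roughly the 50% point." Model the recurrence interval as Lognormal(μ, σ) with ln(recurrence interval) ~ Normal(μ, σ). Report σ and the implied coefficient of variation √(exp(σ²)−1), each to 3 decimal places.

σ ≈ 1.071, CV ≈ 1.465

If T ~ Lognormal(μ,σ) then ln T ~ Normal(μ,σ), so the p-quantile of ln T is μ + z_p·σ.
ln(25.4) = 3.235 and ln(229) = 5.434; z_{0.02} = -2.054, z_{0.5} = 0.
σ = (5.434 − 3.235)/(0 − (-2.054)) = 1.071.
μ = 3.235 − (-2.054)·1.071 = 5.434.
CV = √(exp(σ²)−1) = √(exp(1.1464)−1) = 1.465.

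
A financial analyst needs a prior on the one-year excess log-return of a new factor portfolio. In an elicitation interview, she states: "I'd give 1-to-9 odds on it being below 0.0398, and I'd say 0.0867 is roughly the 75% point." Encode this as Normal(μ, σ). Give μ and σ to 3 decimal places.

μ = 0.071, σ = 0.024

For Normal(μ,σ), the p-quantile is μ + z_p·σ. Here z_{0.1} = -1.282, z_{0.75} = 0.6745.
So 0.0398 = μ − 1.282σ and 0.0867 = μ + 0.6745σ.
Subtracting: σ = (0.0867 − 0.0398)/(0.6745 − (-1.282)) = 0.024.
Then μ = 0.0398 − (-1.282)·0.024 = 0.071.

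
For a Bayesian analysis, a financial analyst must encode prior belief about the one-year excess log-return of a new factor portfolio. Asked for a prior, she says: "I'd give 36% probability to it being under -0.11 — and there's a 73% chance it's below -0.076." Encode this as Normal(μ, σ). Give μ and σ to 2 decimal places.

μ = -0.10, σ = 0.04

The p-quantile of Normal(μ,σ) is μ + z_p·σ, with z_{0.36} = -0.3585 and z_{0.73} = 0.6128.
Eliminate σ: μ = (z₂·x₁ − z₁·x₂)/(z₂ − z₁) = (0.6128·-0.11 − (-0.3585)·-0.076)/0.9713 = -0.10.
Then σ = (x₂ − x₁)/(z₂ − z₁) = (-0.076 − -0.11)/0.9713 = 0.04.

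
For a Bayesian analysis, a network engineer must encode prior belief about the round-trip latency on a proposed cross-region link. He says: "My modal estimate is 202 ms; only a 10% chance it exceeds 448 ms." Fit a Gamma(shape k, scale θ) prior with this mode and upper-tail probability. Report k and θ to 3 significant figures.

Gamma(k,θ) with k>1 has mode (k−1)θ, so θ = 202/(k−1).
Need P(X < 448) = 0.9 with θ tied to k this way. Start at k = 2, θ = 202: P(X<448) ≈ 0.650.
Too low — raise k to concentrate. Iterating converges to k ≈ 4.03.
Then θ = 202/(4.03−1) ≈ 66.6.

k ≈ 4.03, θ ≈ 66.6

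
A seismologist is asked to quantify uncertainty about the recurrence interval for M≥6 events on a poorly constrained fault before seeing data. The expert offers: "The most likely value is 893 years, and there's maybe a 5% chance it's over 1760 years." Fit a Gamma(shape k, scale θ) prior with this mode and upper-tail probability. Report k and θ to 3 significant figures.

Gamma(k,θ) with k>1 has mode (k−1)θ, so θ = 893/(k−1).
Need P(X < 1760) = 0.95 with θ tied to k this way. Start at k = 2, θ = 893: P(X<1760) ≈ 0.586.
Too low — raise k to concentrate. Iterating converges to k ≈ 7.03.
Then θ = 893/(7.03−1) ≈ 148.

k ≈ 7.03, θ ≈ 148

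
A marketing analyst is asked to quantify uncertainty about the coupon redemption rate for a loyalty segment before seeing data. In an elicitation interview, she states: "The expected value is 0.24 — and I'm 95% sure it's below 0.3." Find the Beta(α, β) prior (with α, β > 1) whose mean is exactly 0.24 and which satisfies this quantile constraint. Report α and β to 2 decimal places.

α ≈ 34.96, β ≈ 110.71

With mean 0.24 fixed, write α = 0.24s, β = 0.76s where s = α+β.
Need P(θ < 0.3) = 0.95 under Beta(0.24s, 0.76s). Normal approximation: (q−m)/√(m(1−m)/s) ≈ z_{0.95} = 1.64, so s ≈ 0.24·0.76·(1.64)²/(0.3−0.24)² = 137.1.
At s = 137.1: P(θ<0.3) ≈ 0.945. Adjusting to match 0.95 gives s ≈ 145.67.
So α = 0.24·145.67 ≈ 34.96, β = 0.76·145.67 ≈ 110.71.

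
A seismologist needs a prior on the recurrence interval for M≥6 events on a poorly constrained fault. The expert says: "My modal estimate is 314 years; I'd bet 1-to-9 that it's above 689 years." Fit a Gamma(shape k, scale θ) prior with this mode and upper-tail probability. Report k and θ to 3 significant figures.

k ≈ 4.11, θ ≈ 101

Gamma(k,θ) with k>1 has mode (k−1)θ, so θ = 314/(k−1).
Need P(X < 689) = 0.9 with θ tied to k this way. Start at k = 2, θ = 314: P(X<689) ≈ 0.644.
Too low — raise k to concentrate. Iterating converges to k ≈ 4.11.
Then θ = 314/(4.11−1) ≈ 101.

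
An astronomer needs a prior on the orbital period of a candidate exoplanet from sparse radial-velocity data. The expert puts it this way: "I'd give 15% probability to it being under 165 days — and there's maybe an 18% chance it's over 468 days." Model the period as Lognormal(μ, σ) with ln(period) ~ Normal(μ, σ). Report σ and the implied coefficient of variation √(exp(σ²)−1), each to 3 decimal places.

If T ~ Lognormal(μ,σ) then ln T ~ Normal(μ,σ), so the p-quantile of ln T is μ + z_p·σ.
ln(165) = 5.106 and ln(468) = 6.148; z_{0.15} = -1.036, z_{0.82} = 0.9154.
σ = (6.148 − 5.106)/(0.9154 − (-1.036)) = 0.534.
μ = 5.106 − (-1.036)·0.534 = 5.660.
CV = √(exp(σ²)−1) = √(exp(0.2853)−1) = 0.575.

σ ≈ 0.534, CV ≈ 0.575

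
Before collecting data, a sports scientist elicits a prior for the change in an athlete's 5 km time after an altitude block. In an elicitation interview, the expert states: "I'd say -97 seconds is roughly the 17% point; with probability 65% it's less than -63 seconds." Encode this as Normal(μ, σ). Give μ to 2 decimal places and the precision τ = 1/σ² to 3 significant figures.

For Normal(μ,σ), the p-quantile is μ + z_p·σ. Here z_{0.17} = -0.9542, z_{0.65} = 0.3853.
So -97 = μ − 0.9542σ and -63 = μ + 0.3853σ.
Subtracting: σ = (-63 − -97)/(0.3853 − (-0.9542)) = 25.38.
Then μ = -97 − (-0.9542)·25.38 = -72.78.
Precision τ = 1/σ² = 1/25.38² = 0.00155.

μ = -72.78, τ = 0.00155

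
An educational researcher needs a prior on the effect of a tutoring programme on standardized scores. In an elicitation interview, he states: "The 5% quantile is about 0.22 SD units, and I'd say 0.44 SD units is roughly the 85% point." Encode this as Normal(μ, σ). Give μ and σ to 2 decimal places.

μ = 0.35, σ = 0.08

The p-quantile of Normal(μ,σ) is μ + z_p·σ, with z_{0.05} = -1.645 and z_{0.85} = 1.036.
Eliminate σ: μ = (z₂·x₁ − z₁·x₂)/(z₂ − z₁) = (1.036·0.22 − (-1.645)·0.44)/2.681 = 0.35.
Then σ = (x₂ − x₁)/(z₂ − z₁) = (0.44 − 0.22)/2.681 = 0.08.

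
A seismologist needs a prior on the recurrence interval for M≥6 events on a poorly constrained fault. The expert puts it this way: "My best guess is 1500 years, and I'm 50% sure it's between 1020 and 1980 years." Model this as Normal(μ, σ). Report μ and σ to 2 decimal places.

A symmetric 50% interval runs μ ± z·σ with z = 0.6745.
Half-width = 480, so σ = 480/0.6745 = 711.65.
μ is the stated best guess, 1500.00.

μ = 1500.00, σ = 711.65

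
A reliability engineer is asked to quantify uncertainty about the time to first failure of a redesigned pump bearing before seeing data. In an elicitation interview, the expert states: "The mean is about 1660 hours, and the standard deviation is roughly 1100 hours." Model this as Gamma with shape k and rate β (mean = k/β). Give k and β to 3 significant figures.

k ≈ 2.28, β ≈ 0.00137

For Gamma(k, rate β): mean = k/β, variance = k/β², so CV = 1/√k.
CV = SD/mean = 1100/1660 = 0.6627, hence k = 1/CV² = 2.28.
Then β = k/mean = 2.28/1660 = 0.00137.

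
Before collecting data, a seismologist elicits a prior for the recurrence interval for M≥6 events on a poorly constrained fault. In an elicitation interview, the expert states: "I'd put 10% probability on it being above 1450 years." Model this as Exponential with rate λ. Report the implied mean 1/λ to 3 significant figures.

P(T > 1450.0) = e^(−λ·1450.0) = 0.1, so λ = −ln(0.1)/1450.0 = 0.00159.
Mean = 1/λ = 630 years.

mean ≈ 630 years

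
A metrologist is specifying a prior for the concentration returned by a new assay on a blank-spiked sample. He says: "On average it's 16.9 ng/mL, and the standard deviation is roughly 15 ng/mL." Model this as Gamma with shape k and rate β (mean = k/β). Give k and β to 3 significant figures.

For Gamma(k, rate β): mean = k/β, variance = k/β², so CV = 1/√k.
CV = SD/mean = 15/16.9 = 0.8876, hence k = 1/CV² = 1.27.
Then β = k/mean = 1.27/16.9 = 0.0751.

k ≈ 1.27, β ≈ 0.0751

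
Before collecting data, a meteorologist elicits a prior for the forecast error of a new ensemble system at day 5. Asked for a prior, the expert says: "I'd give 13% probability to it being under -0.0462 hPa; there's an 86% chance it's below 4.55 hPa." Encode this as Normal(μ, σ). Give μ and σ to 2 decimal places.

μ = 2.30, σ = 2.08

For Normal(μ,σ), the p-quantile is μ + z_p·σ. Here z_{0.13} = -1.126, z_{0.86} = 1.08.
So -0.0462 = μ − 1.126σ and 4.55 = μ + 1.08σ.
Subtracting: σ = (4.55 − -0.0462)/(1.08 − (-1.126)) = 2.08.
Then μ = -0.0462 − (-1.126)·2.08 = 2.30.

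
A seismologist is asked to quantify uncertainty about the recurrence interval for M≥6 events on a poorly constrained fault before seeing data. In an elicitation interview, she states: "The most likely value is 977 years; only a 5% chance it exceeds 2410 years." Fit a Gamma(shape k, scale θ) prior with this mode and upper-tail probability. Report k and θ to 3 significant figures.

Gamma(k,θ) with k>1 has mode (k−1)θ, so θ = 977/(k−1).
Need P(X < 2410) = 0.95 with θ tied to k this way. Start at k = 2, θ = 977: P(X<2410) ≈ 0.706.
Too low — raise k to concentrate. Iterating converges to k ≈ 4.34.
Then θ = 977/(4.34−1) ≈ 293.

k ≈ 4.34, θ ≈ 293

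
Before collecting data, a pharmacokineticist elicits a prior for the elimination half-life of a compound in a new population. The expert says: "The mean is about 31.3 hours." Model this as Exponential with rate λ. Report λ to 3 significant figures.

λ ≈ 0.0319

Exponential mean = 1/λ, so λ = 1/31.3 = 0.0319.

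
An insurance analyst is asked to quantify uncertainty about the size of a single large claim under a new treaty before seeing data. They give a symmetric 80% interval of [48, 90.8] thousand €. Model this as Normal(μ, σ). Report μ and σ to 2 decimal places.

μ = 69.40, σ = 16.70

A symmetric 80% interval runs μ ± z·σ with z = 1.282.
Half-width = 21.4, so σ = 21.4/1.282 = 16.70.
μ is the interval midpoint, 69.40.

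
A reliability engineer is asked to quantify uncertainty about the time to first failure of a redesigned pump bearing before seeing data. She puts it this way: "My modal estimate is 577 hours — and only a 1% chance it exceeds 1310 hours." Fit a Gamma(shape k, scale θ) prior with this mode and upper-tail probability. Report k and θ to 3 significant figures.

k ≈ 8.13, θ ≈ 81

Gamma(k,θ) with k>1 has mode (k−1)θ, so θ = 577/(k−1).
Need P(X < 1310) = 0.99 with θ tied to k this way. Start at k = 2, θ = 577: P(X<1310) ≈ 0.662.
Too low — raise k to concentrate. Iterating converges to k ≈ 8.13.
Then θ = 577/(8.13−1) ≈ 81.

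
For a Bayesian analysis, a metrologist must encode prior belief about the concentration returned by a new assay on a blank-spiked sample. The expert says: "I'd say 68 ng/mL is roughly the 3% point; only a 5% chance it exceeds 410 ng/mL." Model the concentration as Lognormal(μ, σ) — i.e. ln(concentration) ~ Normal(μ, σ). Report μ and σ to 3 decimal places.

μ ≈ 5.178, σ ≈ 0.510

If T ~ Lognormal(μ,σ) then ln T ~ Normal(μ,σ), so the p-quantile of ln T is μ + z_p·σ.
ln(68) = 4.22 and ln(410) = 6.016; z_{0.03} = -1.881, z_{0.95} = 1.645.
σ = (6.016 − 4.22)/(1.645 − (-1.881)) = 0.510.
μ = 4.22 − (-1.881)·0.510 = 5.178.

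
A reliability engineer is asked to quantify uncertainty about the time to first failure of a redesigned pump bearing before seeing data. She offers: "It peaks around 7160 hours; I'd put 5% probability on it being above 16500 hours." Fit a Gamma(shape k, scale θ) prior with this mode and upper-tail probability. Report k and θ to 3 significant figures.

k ≈ 4.93, θ ≈ 1820

Gamma(k,θ) with k>1 has mode (k−1)θ, so θ = 7160/(k−1).
Need P(X < 16500) = 0.95 with θ tied to k this way. Start at k = 2, θ = 7160: P(X<16500) ≈ 0.670.
Too low — raise k to concentrate. Iterating converges to k ≈ 4.93.
Then θ = 7160/(4.93−1) ≈ 1820.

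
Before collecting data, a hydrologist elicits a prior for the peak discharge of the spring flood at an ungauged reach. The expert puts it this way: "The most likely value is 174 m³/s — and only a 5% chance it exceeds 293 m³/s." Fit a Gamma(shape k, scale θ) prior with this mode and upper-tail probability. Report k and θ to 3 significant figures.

k ≈ 11.3, θ ≈ 16.9

Gamma(k,θ) with k>1 has mode (k−1)θ, so θ = 174/(k−1).
Need P(X < 293) = 0.95 with θ tied to k this way. Start at k = 2, θ = 174: P(X<293) ≈ 0.502.
Too low — raise k to concentrate. Iterating converges to k ≈ 11.3.
Then θ = 174/(11.3−1) ≈ 16.9.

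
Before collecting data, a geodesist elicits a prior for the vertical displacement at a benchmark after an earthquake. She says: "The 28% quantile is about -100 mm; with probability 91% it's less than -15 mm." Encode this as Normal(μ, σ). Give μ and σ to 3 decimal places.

The p-quantile of Normal(μ,σ) is μ + z_p·σ, with z_{0.28} = -0.5828 and z_{0.91} = 1.341.
Eliminate σ: μ = (z₂·x₁ − z₁·x₂)/(z₂ − z₁) = (1.341·-100 − (-0.5828)·-15)/1.924 = -74.245.
Then σ = (x₂ − x₁)/(z₂ − z₁) = (-15 − -100)/1.924 = 44.188.

μ = -74.245, σ = 44.188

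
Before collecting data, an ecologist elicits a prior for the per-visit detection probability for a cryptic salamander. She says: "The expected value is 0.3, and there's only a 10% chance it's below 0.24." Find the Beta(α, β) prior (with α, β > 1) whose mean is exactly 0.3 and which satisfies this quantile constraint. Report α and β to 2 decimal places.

α ≈ 27.69, β ≈ 64.62

With mean 0.3 fixed, write α = 0.3s, β = 0.7s where s = α+β.
Need P(θ < 0.24) = 0.1 under Beta(0.3s, 0.7s). Normal approximation: (q−m)/√(m(1−m)/s) ≈ z_{0.1} = -1.28, so s ≈ 0.3·0.7·(-1.28)²/(0.24−0.3)² = 95.8.
At s = 95.8: P(θ<0.24) ≈ 0.096. Adjusting to match 0.1 gives s ≈ 92.31.
So α = 0.3·92.31 ≈ 27.69, β = 0.7·92.31 ≈ 64.62.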